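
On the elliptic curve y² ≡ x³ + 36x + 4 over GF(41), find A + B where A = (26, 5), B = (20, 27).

(26, 5) + (20, 27). λ = (27 - 5)/(20 - 26) ≡ 22/35 mod 41. 35⁻¹ ≡ 34 (mod 41) since 35·34 = 1190 ≡ 1, so λ ≡ 10.
  x = λ² - 26 - 20 = 100 - 46 ≡ 13; y = λ·(26 - 13) - 5 ≡ 2. → (13, 2)

(13, 2)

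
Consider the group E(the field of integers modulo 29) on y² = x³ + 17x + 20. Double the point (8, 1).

(22, 15)

tangent at (8, 1): λ = (3·8² + 17)/(2·1) ≡ 6/2. 2⁻¹ ≡ 15 (mod 29), so λ ≡ 6·15 ≡ 3.
  x = λ² - 8 - 8 = 9 - 16 ≡ 22; y = λ·(8 - 22) - 1 ≡ 15. → (22, 15)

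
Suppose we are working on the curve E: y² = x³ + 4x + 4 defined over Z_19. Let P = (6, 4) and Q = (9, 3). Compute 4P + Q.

(15, 0)

First 4P:
Double-and-add on 4 = (100)₂. Start with P = (6, 4) for the leading 1-bit.
double: tangent at (6, 4): λ = (3·6² + 4)/(2·4) ≡ 17/8. 8⁻¹ ≡ 12 (mod 19), so λ ≡ 17·12 ≡ 14.
  x = λ² - 6 - 6 = 196 - 12 ≡ 13; y = λ·(6 - 13) - 4 ≡ 12. → (13, 12)
double: tangent at (13, 12): λ = (3·13² + 4)/(2·12) ≡ 17/5. 5⁻¹ ≡ 4 (mod 19), so λ ≡ 17·4 ≡ 11.
  x = λ² - 13 - 13 = 121 - 26 ≡ 0; y = λ·(13 - 0) - 12 ≡ 17. → (0, 17)
4P = (0, 17).
Finally 4P + Q:
(0, 17) + (9, 3). λ = (3 - 17)/(9 - 0) ≡ 5/9 mod 19. 9⁻¹ ≡ 17 (mod 19), so λ ≡ 9.
  x = λ² - 0 - 9 = 81 - 9 ≡ 15; y = λ·(0 - 15) - 17 ≡ 0. → (15, 0)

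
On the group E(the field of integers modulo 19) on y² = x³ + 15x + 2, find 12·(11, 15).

(3, 6)

Write Q = (11, 15).
Repeated addition: build up to 12Q.
2Q: tangent at (11, 15): λ = (3·11² + 15)/(2·15) ≡ 17/11. 11⁻¹ ≡ 7 (mod 19), so λ ≡ 17·7 ≡ 5.
  x = λ² - 11 - 11 = 25 - 22 ≡ 3; y = λ·(11 - 3) - 15 ≡ 6. → (3, 6)
3Q: (3, 6) + (11, 15). λ = (15 - 6)/(11 - 3) ≡ 9/8 mod 19. 8⁻¹ ≡ 12 (mod 19), so λ ≡ 13.
  x = λ² - 3 - 11 = 169 - 14 ≡ 3; y = λ·(3 - 3) - 6 ≡ 13. → (3, 13)
4Q: (3, 13) + (11, 15). λ = (15 - 13)/(11 - 3) ≡ 2/8 mod 19. 8⁻¹ ≡ 12 (mod 19), so λ ≡ 5.
  x = λ² - 3 - 11 = 25 - 14 ≡ 11; y = λ·(3 - 11) - 13 ≡ 4. → (11, 4)
5Q: (11, 4) + (11, 15): same x and y₁ ≡ -y₂, so the sum is O.
6Q: O + (11, 15) = (11, 15) (identity).
7Q: tangent at (11, 15): λ = (3·11² + 15)/(2·15) ≡ 17/11. 11⁻¹ ≡ 7 (mod 19) since 11·7 = 77 ≡ 1, so λ ≡ 17·7 ≡ 5.
  x = λ² - 11 - 11 = 25 - 22 ≡ 3; y = λ·(11 - 3) - 15 ≡ 6. → (3, 6)
8Q: (3, 6) + (11, 15). λ = (15 - 6)/(11 - 3) ≡ 9/8 mod 19. 8⁻¹ ≡ 12 (mod 19) since 8·12 = 96 ≡ 1, so λ ≡ 13.
  x = λ² - 3 - 11 = 169 - 14 ≡ 3; y = λ·(3 - 3) - 6 ≡ 13. → (3, 13)
9Q: (3, 13) + (11, 15). λ = (15 - 13)/(11 - 3) ≡ 2/8 mod 19. 8⁻¹ ≡ 12 (mod 19) since 8·12 = 96 ≡ 1, so λ ≡ 5.
  x = λ² - 3 - 11 = 25 - 14 ≡ 11; y = λ·(3 - 11) - 13 ≡ 4. → (11, 4)
10Q: (11, 4) + (11, 15): same x and y₁ ≡ -y₂, so the sum is O.
11Q: O + (11, 15) = (11, 15) (identity).
12Q: tangent at (11, 15): λ = (3·11² + 15)/(2·15) ≡ 17/11. 11⁻¹ ≡ 7 (mod 19), so λ ≡ 17·7 ≡ 5.
  x = λ² - 11 - 11 = 25 - 22 ≡ 3; y = λ·(11 - 3) - 15 ≡ 6. → (3, 6)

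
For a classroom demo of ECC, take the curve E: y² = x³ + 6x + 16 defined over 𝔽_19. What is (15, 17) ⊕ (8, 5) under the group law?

(15, 17) + (8, 5). λ = (5 - 17)/(8 - 15) ≡ 7/12 mod 19. 12⁻¹ ≡ 8 (mod 19) since 12·8 = 96 ≡ 1, so λ ≡ 18.
  x = λ² - 15 - 8 = 324 - 23 ≡ 16; y = λ·(15 - 16) - 17 ≡ 3. → (16, 3)

(16, 3)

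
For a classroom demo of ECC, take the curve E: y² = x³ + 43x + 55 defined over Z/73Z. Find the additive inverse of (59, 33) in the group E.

-(59, 33) = (59, -33 mod 73) = (59, 40).

(59, 40)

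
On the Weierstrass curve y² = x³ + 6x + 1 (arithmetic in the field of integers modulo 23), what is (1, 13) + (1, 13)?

(7, 15)

tangent at (1, 13): λ = (3·1² + 6)/(2·13) ≡ 9/3. 3⁻¹ ≡ 8 (mod 23), so λ ≡ 9·8 ≡ 3.
  x = λ² - 1 - 1 = 9 - 2 ≡ 7; y = λ·(1 - 7) - 13 ≡ 15. → (7, 15)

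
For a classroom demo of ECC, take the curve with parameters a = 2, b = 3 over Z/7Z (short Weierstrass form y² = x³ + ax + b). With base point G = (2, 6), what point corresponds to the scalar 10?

Repeated addition: build up to 10G.
2G: tangent at (2, 6): λ = (3·2² + 2)/(2·6) ≡ 0/5. 5⁻¹ ≡ 3 (mod 7), so λ ≡ 0·3 ≡ 0.
  x = λ² - 2 - 2 = 0 - 4 ≡ 3; y = λ·(2 - 3) - 6 ≡ 1. → (3, 1)
3G: (3, 1) + (2, 6). λ = (6 - 1)/(2 - 3) ≡ 5/6 mod 7. 6⁻¹ ≡ 6 (mod 7) since 6·6 = 36 ≡ 1, so λ ≡ 2.
  x = λ² - 3 - 2 = 4 - 5 ≡ 6; y = λ·(3 - 6) - 1 ≡ 0. → (6, 0)
4G: (6, 0) + (2, 6). λ = (6 - 0)/(2 - 6) ≡ 6/3 mod 7. 3⁻¹ ≡ 5 (mod 7) since 3·5 = 15 ≡ 1, so λ ≡ 2.
  x = λ² - 6 - 2 = 4 - 8 ≡ 3; y = λ·(6 - 3) - 0 ≡ 6. → (3, 6)
5G: (3, 6) + (2, 6). λ = (6 - 6)/(2 - 3) ≡ 0/6 mod 7. 6⁻¹ ≡ 6 (mod 7) since 6·6 = 36 ≡ 1, so λ ≡ 0.
  x = λ² - 3 - 2 = 0 - 5 ≡ 2; y = λ·(3 - 2) - 6 ≡ 1. → (2, 1)
6G: (2, 1) + (2, 6): same x and y₁ ≡ -y₂, so the sum is ∞.
7G: ∞ + (2, 6) = (2, 6) (identity).
8G: tangent at (2, 6): λ = (3·2² + 2)/(2·6) ≡ 0/5. 5⁻¹ ≡ 3 (mod 7) since 5·3 = 15 ≡ 1, so λ ≡ 0·3 ≡ 0.
  x = λ² - 2 - 2 = 0 - 4 ≡ 3; y = λ·(2 - 3) - 6 ≡ 1. → (3, 1)
9G: (3, 1) + (2, 6). λ = (6 - 1)/(2 - 3) ≡ 5/6 mod 7. 6⁻¹ ≡ 6 (mod 7), so λ ≡ 2.
  x = λ² - 3 - 2 = 4 - 5 ≡ 6; y = λ·(3 - 6) - 1 ≡ 0. → (6, 0)
10G: (6, 0) + (2, 6). λ = (6 - 0)/(2 - 6) ≡ 6/3 mod 7. 3⁻¹ ≡ 5 (mod 7), so λ ≡ 2.
  x = λ² - 6 - 2 = 4 - 8 ≡ 3; y = λ·(6 - 3) - 0 ≡ 6. → (3, 6)

(3, 6)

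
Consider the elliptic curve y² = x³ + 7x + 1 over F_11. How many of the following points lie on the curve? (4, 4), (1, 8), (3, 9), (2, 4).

2

(4, 4): 4² ≡ 5, rhs ≡ 5 → on.
(1, 8): 8² ≡ 9, rhs ≡ 9 → on.
(3, 9): 9² ≡ 4, rhs ≡ 5 → off.
(2, 4): 4² ≡ 5, rhs ≡ 1 → off.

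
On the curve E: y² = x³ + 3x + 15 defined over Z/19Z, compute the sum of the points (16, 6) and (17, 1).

(16, 6) + (17, 1). λ = (1 - 6)/(17 - 16) ≡ 14/1 mod 19. 1⁻¹ ≡ 1 (mod 19) since 1·1 = 1 ≡ 1, so λ ≡ 14.
  x = λ² - 16 - 17 = 196 - 33 ≡ 11; y = λ·(16 - 11) - 6 ≡ 7. → (11, 7)

(11, 7)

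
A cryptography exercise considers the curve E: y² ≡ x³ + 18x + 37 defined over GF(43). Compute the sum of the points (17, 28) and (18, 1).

(6, 19)

(17, 28) + (18, 1). λ = (1 - 28)/(18 - 17) ≡ 16/1 mod 43. 1⁻¹ ≡ 1 (mod 43), so λ ≡ 16.
  x = λ² - 17 - 18 = 256 - 35 ≡ 6; y = λ·(17 - 6) - 28 ≡ 19. → (6, 19)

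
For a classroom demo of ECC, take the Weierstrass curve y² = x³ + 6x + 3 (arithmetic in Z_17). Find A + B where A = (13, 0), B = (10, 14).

(12, 1)

(13, 0) + (10, 14). λ = (14 - 0)/(10 - 13) ≡ 14/14 mod 17. 14⁻¹ ≡ 11 (mod 17), so λ ≡ 1.
  x = λ² - 13 - 10 = 1 - 23 ≡ 12; y = λ·(13 - 12) - 0 ≡ 1. → (12, 1)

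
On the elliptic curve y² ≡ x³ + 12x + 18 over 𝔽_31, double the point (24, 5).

(3, 22)

tangent at (24, 5): λ = (3·24² + 12)/(2·5) ≡ 4/10. 10⁻¹ ≡ 28 (mod 31), so λ ≡ 4·28 ≡ 19.
  x = λ² - 24 - 24 = 361 - 48 ≡ 3; y = λ·(24 - 3) - 5 ≡ 22. → (3, 22)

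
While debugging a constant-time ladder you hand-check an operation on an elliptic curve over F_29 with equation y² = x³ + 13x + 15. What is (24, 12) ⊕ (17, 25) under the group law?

(24, 12) + (17, 25). λ = (25 - 12)/(17 - 24) ≡ 13/22 mod 29. 22⁻¹ ≡ 4 (mod 29), so λ ≡ 23.
  x = λ² - 24 - 17 = 529 - 41 ≡ 24; y = λ·(24 - 24) - 12 ≡ 17. → (24, 17)

(24, 17)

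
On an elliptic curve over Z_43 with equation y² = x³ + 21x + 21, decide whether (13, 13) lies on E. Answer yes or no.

y² = 13² ≡ 40; x³ + 21x + 21 = 2491 ≡ 40 (mod 43). 40 = 40.

yes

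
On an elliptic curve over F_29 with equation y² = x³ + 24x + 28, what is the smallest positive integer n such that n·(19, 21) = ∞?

11

2P: tangent at (19, 21): λ = (3·19² + 24)/(2·21) ≡ 5/13. 13⁻¹ ≡ 9 (mod 29) since 13·9 = 117 ≡ 1, so λ ≡ 5·9 ≡ 16.
  x = λ² - 19 - 19 = 256 - 38 ≡ 15; y = λ·(19 - 15) - 21 ≡ 14. → (15, 14)
3P: (15, 14) + (19, 21). λ = (21 - 14)/(19 - 15) ≡ 7/4 mod 29. 4⁻¹ ≡ 22 (mod 29) since 4·22 = 88 ≡ 1, so λ ≡ 9.
  x = λ² - 15 - 19 = 81 - 34 ≡ 18; y = λ·(15 - 18) - 14 ≡ 17. → (18, 17)
4P: (18, 17) + (19, 21). λ = (21 - 17)/(19 - 18) ≡ 4/1 mod 29. 1⁻¹ ≡ 1 (mod 29) since 1·1 = 1 ≡ 1, so λ ≡ 4.
  x = λ² - 18 - 19 = 16 - 37 ≡ 8; y = λ·(18 - 8) - 17 ≡ 23. → (8, 23)
5P: (8, 23) + (19, 21). λ = (21 - 23)/(19 - 8) ≡ 27/11 mod 29. 11⁻¹ ≡ 8 (mod 29), so λ ≡ 13.
  x = λ² - 8 - 19 = 169 - 27 ≡ 26; y = λ·(8 - 26) - 23 ≡ 4. → (26, 4)
6P: (26, 4) + (19, 21). λ = (21 - 4)/(19 - 26) ≡ 17/22 mod 29. 22⁻¹ ≡ 4 (mod 29) since 22·4 = 88 ≡ 1, so λ ≡ 10.
  x = λ² - 26 - 19 = 100 - 45 ≡ 26; y = λ·(26 - 26) - 4 ≡ 25. → (26, 25)
7P: (26, 25) + (19, 21). λ = (21 - 25)/(19 - 26) ≡ 25/22 mod 29. 22⁻¹ ≡ 4 (mod 29) since 22·4 = 88 ≡ 1, so λ ≡ 13.
  x = λ² - 26 - 19 = 169 - 45 ≡ 8; y = λ·(26 - 8) - 25 ≡ 6. → (8, 6)
8P: (8, 6) + (19, 21). λ = (21 - 6)/(19 - 8) ≡ 15/11 mod 29. 11⁻¹ ≡ 8 (mod 29), so λ ≡ 4.
  x = λ² - 8 - 19 = 16 - 27 ≡ 18; y = λ·(8 - 18) - 6 ≡ 12. → (18, 12)
9P: (18, 12) + (19, 21). λ = (21 - 12)/(19 - 18) ≡ 9/1 mod 29. 1⁻¹ ≡ 1 (mod 29), so λ ≡ 9.
  x = λ² - 18 - 19 = 81 - 37 ≡ 15; y = λ·(18 - 15) - 12 ≡ 15. → (15, 15)
10P: (15, 15) + (19, 21). λ = (21 - 15)/(19 - 15) ≡ 6/4 mod 29. 4⁻¹ ≡ 22 (mod 29) since 4·22 = 88 ≡ 1, so λ ≡ 16.
  x = λ² - 15 - 19 = 256 - 34 ≡ 19; y = λ·(15 - 19) - 15 ≡ 8. → (19, 8)
11P: (19, 8) + (19, 21): same x and y₁ ≡ -y₂, so the sum is ∞.
11P = ∞, so the order is 11.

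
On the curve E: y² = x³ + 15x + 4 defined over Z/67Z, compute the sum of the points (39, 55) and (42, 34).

(39, 55) + (42, 34). λ = (34 - 55)/(42 - 39) ≡ 46/3 mod 67. 3⁻¹ ≡ 45 (mod 67), so λ ≡ 60.
  x = λ² - 39 - 42 = 3600 - 81 ≡ 35; y = λ·(39 - 35) - 55 ≡ 51. → (35, 51)

(35, 51)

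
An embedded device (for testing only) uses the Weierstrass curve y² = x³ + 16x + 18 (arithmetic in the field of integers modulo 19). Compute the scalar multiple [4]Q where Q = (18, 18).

(2, 18)

Repeated addition: build up to 4Q.
2Q: tangent at (18, 18): λ = (3·18² + 16)/(2·18) ≡ 0/17. 17⁻¹ ≡ 9 (mod 19) since 17·9 = 153 ≡ 1, so λ ≡ 0·9 ≡ 0.
  x = λ² - 18 - 18 = 0 - 36 ≡ 2; y = λ·(18 - 2) - 18 ≡ 1. → (2, 1)
3Q: (2, 1) + (18, 18). λ = (18 - 1)/(18 - 2) ≡ 17/16 mod 19. 16⁻¹ ≡ 6 (mod 19) since 16·6 = 96 ≡ 1, so λ ≡ 7.
  x = λ² - 2 - 18 = 49 - 20 ≡ 10; y = λ·(2 - 10) - 1 ≡ 0. → (10, 0)
4Q: (10, 0) + (18, 18). λ = (18 - 0)/(18 - 10) ≡ 18/8 mod 19. 8⁻¹ ≡ 12 (mod 19) since 8·12 = 96 ≡ 1, so λ ≡ 7.
  x = λ² - 10 - 18 = 49 - 28 ≡ 2; y = λ·(10 - 2) - 0 ≡ 18. → (2, 18)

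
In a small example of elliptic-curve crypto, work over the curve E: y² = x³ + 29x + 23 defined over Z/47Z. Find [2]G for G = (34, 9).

tangent at (34, 9): λ = (3·34² + 29)/(2·9) ≡ 19/18. 18⁻¹ ≡ 34 (mod 47) since 18·34 = 612 ≡ 1, so λ ≡ 19·34 ≡ 35.
  x = λ² - 34 - 34 = 1225 - 68 ≡ 29; y = λ·(34 - 29) - 9 ≡ 25. → (29, 25)

(29, 25)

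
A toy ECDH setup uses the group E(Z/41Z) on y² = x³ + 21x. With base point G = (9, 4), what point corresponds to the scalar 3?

Repeated addition: build up to 3G.
2G: tangent at (9, 4): λ = (3·9² + 21)/(2·4) ≡ 18/8. 8⁻¹ ≡ 36 (mod 41) since 8·36 = 288 ≡ 1, so λ ≡ 18·36 ≡ 33.
  x = λ² - 9 - 9 = 1089 - 18 ≡ 5; y = λ·(9 - 5) - 4 ≡ 5. → (5, 5)
3G: (5, 5) + (9, 4). λ = (4 - 5)/(9 - 5) ≡ 40/4 mod 41. 4⁻¹ ≡ 31 (mod 41), so λ ≡ 10.
  x = λ² - 5 - 9 = 100 - 14 ≡ 4; y = λ·(5 - 4) - 5 ≡ 5. → (4, 5)

(4, 5)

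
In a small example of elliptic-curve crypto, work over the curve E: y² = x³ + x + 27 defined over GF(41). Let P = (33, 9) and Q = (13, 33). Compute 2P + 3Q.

(23, 32)

First 2P:
Repeated addition: build up to 2P.
2P: tangent at (33, 9): λ = (3·33² + 1)/(2·9) ≡ 29/18. 18⁻¹ ≡ 16 (mod 41), so λ ≡ 29·16 ≡ 13.
  x = λ² - 33 - 33 = 169 - 66 ≡ 21; y = λ·(33 - 21) - 9 ≡ 24. → (21, 24)
2P = (21, 24).
Next 3Q:
Repeated addition: build up to 3Q.
2Q: tangent at (13, 33): λ = (3·13² + 1)/(2·33) ≡ 16/25. 25⁻¹ ≡ 23 (mod 41), so λ ≡ 16·23 ≡ 40.
  x = λ² - 13 - 13 = 1600 - 26 ≡ 16; y = λ·(13 - 16) - 33 ≡ 11. → (16, 11)
3Q: (16, 11) + (13, 33). λ = (33 - 11)/(13 - 16) ≡ 22/38 mod 41. 38⁻¹ ≡ 27 (mod 41), so λ ≡ 20.
  x = λ² - 16 - 13 = 400 - 29 ≡ 2; y = λ·(16 - 2) - 11 ≡ 23. → (2, 23)
3Q = (2, 23).
Finally 2P + 3Q:
(21, 24) + (2, 23). λ = (23 - 24)/(2 - 21) ≡ 40/22 mod 41. 22⁻¹ ≡ 28 (mod 41) since 22·28 = 616 ≡ 1, so λ ≡ 13.
  x = λ² - 21 - 2 = 169 - 23 ≡ 23; y = λ·(21 - 23) - 24 ≡ 32. → (23, 32)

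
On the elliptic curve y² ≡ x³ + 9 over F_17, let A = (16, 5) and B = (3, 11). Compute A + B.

(16, 5) + (3, 11). λ = (11 - 5)/(3 - 16) ≡ 6/4 mod 17. 4⁻¹ ≡ 13 (mod 17), so λ ≡ 10.
  x = λ² - 16 - 3 = 100 - 19 ≡ 13; y = λ·(16 - 13) - 5 ≡ 8. → (13, 8)

(13, 8)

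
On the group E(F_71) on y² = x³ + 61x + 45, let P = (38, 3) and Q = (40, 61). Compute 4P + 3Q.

(70, 57)

First 4P:
Double-and-add on 4 = (100)₂. Start with P = (38, 3) for the leading 1-bit.
double: tangent at (38, 3): λ = (3·38² + 61)/(2·3) ≡ 62/6. 6⁻¹ ≡ 12 (mod 71), so λ ≡ 62·12 ≡ 34.
  x = λ² - 38 - 38 = 1156 - 76 ≡ 15; y = λ·(38 - 15) - 3 ≡ 69. → (15, 69)
double: tangent at (15, 69): λ = (3·15² + 61)/(2·69) ≡ 26/67. 67⁻¹ ≡ 53 (mod 71), so λ ≡ 26·53 ≡ 29.
  x = λ² - 15 - 15 = 841 - 30 ≡ 30; y = λ·(15 - 30) - 69 ≡ 64. → (30, 64)
4P = (30, 64).
Next 3Q:
Repeated addition: build up to 3Q.
2Q: tangent at (40, 61): λ = (3·40² + 61)/(2·61) ≡ 33/51. 51⁻¹ ≡ 39 (mod 71) since 51·39 = 1989 ≡ 1, so λ ≡ 33·39 ≡ 9.
  x = λ² - 40 - 40 = 81 - 80 ≡ 1; y = λ·(40 - 1) - 61 ≡ 6. → (1, 6)
3Q: (1, 6) + (40, 61). λ = (61 - 6)/(40 - 1) ≡ 55/39 mod 71. 39⁻¹ ≡ 51 (mod 71), so λ ≡ 36.
  x = λ² - 1 - 40 = 1296 - 41 ≡ 48; y = λ·(1 - 48) - 6 ≡ 6. → (48, 6)
3Q = (48, 6).
Finally 4P + 3Q:
(30, 64) + (48, 6). λ = (6 - 64)/(48 - 30) ≡ 13/18 mod 71. 18⁻¹ ≡ 4 (mod 71), so λ ≡ 52.
  x = λ² - 30 - 48 = 2704 - 78 ≡ 70; y = λ·(30 - 70) - 64 ≡ 57. → (70, 57)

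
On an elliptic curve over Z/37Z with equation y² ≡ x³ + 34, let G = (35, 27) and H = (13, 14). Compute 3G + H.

(6, 18)

First 3G:
Repeated addition: build up to 3G.
2G: tangent at (35, 27): λ = (3·35² + 0)/(2·27) ≡ 12/17. 17⁻¹ ≡ 24 (mod 37) since 17·24 = 408 ≡ 1, so λ ≡ 12·24 ≡ 29.
  x = λ² - 35 - 35 = 841 - 70 ≡ 31; y = λ·(35 - 31) - 27 ≡ 15. → (31, 15)
3G: (31, 15) + (35, 27). λ = (27 - 15)/(35 - 31) ≡ 12/4 mod 37. 4⁻¹ ≡ 28 (mod 37) since 4·28 = 112 ≡ 1, so λ ≡ 3.
  x = λ² - 31 - 35 = 9 - 66 ≡ 17; y = λ·(31 - 17) - 15 ≡ 27. → (17, 27)
3G = (17, 27).
Finally 3G + H:
(17, 27) + (13, 14). λ = (14 - 27)/(13 - 17) ≡ 24/33 mod 37. 33⁻¹ ≡ 9 (mod 37), so λ ≡ 31.
  x = λ² - 17 - 13 = 961 - 30 ≡ 6; y = λ·(17 - 6) - 27 ≡ 18. → (6, 18)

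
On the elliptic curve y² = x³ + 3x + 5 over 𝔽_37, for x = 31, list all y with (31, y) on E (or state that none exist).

x³ + 3x + 5 = 29889 ≡ 30 (mod 37).
Square roots of 30 mod 37: 17 and 20 (since 17² = 289 ≡ 30).

17, 20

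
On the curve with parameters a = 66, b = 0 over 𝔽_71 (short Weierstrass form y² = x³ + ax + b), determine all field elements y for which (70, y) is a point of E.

x³ + 66x + 0 = 347620 ≡ 4 (mod 71).
Square roots of 4 mod 71: 2 and 69 (since 2² = 4 ≡ 4).

2, 69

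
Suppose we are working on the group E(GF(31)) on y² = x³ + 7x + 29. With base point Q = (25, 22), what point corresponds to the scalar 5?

(2, 12)

Double-and-add on 5 = (101)₂. Start with Q = (25, 22) for the leading 1-bit.
double: tangent at (25, 22): λ = (3·25² + 7)/(2·22) ≡ 22/13. 13⁻¹ ≡ 12 (mod 31), so λ ≡ 22·12 ≡ 16.
  x = λ² - 25 - 25 = 256 - 50 ≡ 20; y = λ·(25 - 20) - 22 ≡ 27. → (20, 27)
double: tangent at (20, 27): λ = (3·20² + 7)/(2·27) ≡ 29/23. 23⁻¹ ≡ 27 (mod 31), so λ ≡ 29·27 ≡ 8.
  x = λ² - 20 - 20 = 64 - 40 ≡ 24; y = λ·(20 - 24) - 27 ≡ 3. → (24, 3)
add Q: (24, 3) + (25, 22). λ = (22 - 3)/(25 - 24) ≡ 19/1 mod 31. 1⁻¹ ≡ 1 (mod 31) since 1·1 = 1 ≡ 1, so λ ≡ 19.
  x = λ² - 24 - 25 = 361 - 49 ≡ 2; y = λ·(24 - 2) - 3 ≡ 12. → (2, 12)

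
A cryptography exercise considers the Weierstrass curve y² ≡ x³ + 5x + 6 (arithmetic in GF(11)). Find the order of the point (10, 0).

2

2P: (10, 0) + (10, 0): same x and y₁ ≡ -y₂, so the sum is 𝒪.
2P = 𝒪, so the order is 2.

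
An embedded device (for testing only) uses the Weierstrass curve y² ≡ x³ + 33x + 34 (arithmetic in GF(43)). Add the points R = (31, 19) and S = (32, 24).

(5, 25)

(31, 19) + (32, 24). λ = (24 - 19)/(32 - 31) ≡ 5/1 mod 43. 1⁻¹ ≡ 1 (mod 43), so λ ≡ 5.
  x = λ² - 31 - 32 = 25 - 63 ≡ 5; y = λ·(31 - 5) - 19 ≡ 25. → (5, 25)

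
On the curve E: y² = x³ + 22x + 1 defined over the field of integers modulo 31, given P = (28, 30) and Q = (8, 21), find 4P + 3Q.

(17, 24)

First 4P:
Double-and-add on 4 = (100)₂. Start with P = (28, 30) for the leading 1-bit.
double: tangent at (28, 30): λ = (3·28² + 22)/(2·30) ≡ 18/29. 29⁻¹ ≡ 15 (mod 31) since 29·15 = 435 ≡ 1, so λ ≡ 18·15 ≡ 22.
  x = λ² - 28 - 28 = 484 - 56 ≡ 25; y = λ·(28 - 25) - 30 ≡ 5. → (25, 5)
double: tangent at (25, 5): λ = (3·25² + 22)/(2·5) ≡ 6/10. 10⁻¹ ≡ 28 (mod 31) since 10·28 = 280 ≡ 1, so λ ≡ 6·28 ≡ 13.
  x = λ² - 25 - 25 = 169 - 50 ≡ 26; y = λ·(25 - 26) - 5 ≡ 13. → (26, 13)
4P = (26, 13).
Next 3Q:
Repeated addition: build up to 3Q.
2Q: tangent at (8, 21): λ = (3·8² + 22)/(2·21) ≡ 28/11. 11⁻¹ ≡ 17 (mod 31), so λ ≡ 28·17 ≡ 11.
  x = λ² - 8 - 8 = 121 - 16 ≡ 12; y = λ·(8 - 12) - 21 ≡ 28. → (12, 28)
3Q: (12, 28) + (8, 21). λ = (21 - 28)/(8 - 12) ≡ 24/27 mod 31. 27⁻¹ ≡ 23 (mod 31), so λ ≡ 25.
  x = λ² - 12 - 8 = 625 - 20 ≡ 16; y = λ·(12 - 16) - 28 ≡ 27. → (16, 27)
3Q = (16, 27).
Finally 4P + 3Q:
(26, 13) + (16, 27). λ = (27 - 13)/(16 - 26) ≡ 14/21 mod 31. 21⁻¹ ≡ 3 (mod 31) since 21·3 = 63 ≡ 1, so λ ≡ 11.
  x = λ² - 26 - 16 = 121 - 42 ≡ 17; y = λ·(26 - 17) - 13 ≡ 24. → (17, 24)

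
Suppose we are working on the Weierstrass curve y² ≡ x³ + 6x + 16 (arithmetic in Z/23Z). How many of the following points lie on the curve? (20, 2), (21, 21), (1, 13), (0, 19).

(20, 2): 2² ≡ 4, rhs ≡ 17 → off.
(21, 21): 21² ≡ 4, rhs ≡ 19 → off.
(1, 13): 13² ≡ 8, rhs ≡ 0 → off.
(0, 19): 19² ≡ 16, rhs ≡ 16 → on.

1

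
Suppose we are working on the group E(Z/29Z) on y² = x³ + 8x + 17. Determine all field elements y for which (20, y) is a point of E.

x³ + 8x + 17 = 8177 ≡ 28 (mod 29).
Square roots of 28 mod 29: 12 and 17 (since 12² = 144 ≡ 28).

12, 17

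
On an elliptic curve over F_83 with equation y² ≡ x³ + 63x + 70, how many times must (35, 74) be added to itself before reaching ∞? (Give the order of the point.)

7

2P: tangent at (35, 74): λ = (3·35² + 63)/(2·74) ≡ 3/65. 65⁻¹ ≡ 23 (mod 83), so λ ≡ 3·23 ≡ 69.
  x = λ² - 35 - 35 = 4761 - 70 ≡ 43; y = λ·(35 - 43) - 74 ≡ 38. → (43, 38)
3P: (43, 38) + (35, 74). λ = (74 - 38)/(35 - 43) ≡ 36/75 mod 83. 75⁻¹ ≡ 31 (mod 83), so λ ≡ 37.
  x = λ² - 43 - 35 = 1369 - 78 ≡ 46; y = λ·(43 - 46) - 38 ≡ 17. → (46, 17)
4P: (46, 17) + (35, 74). λ = (74 - 17)/(35 - 46) ≡ 57/72 mod 83. 72⁻¹ ≡ 15 (mod 83) since 72·15 = 1080 ≡ 1, so λ ≡ 25.
  x = λ² - 46 - 35 = 625 - 81 ≡ 46; y = λ·(46 - 46) - 17 ≡ 66. → (46, 66)
5P: (46, 66) + (35, 74). λ = (74 - 66)/(35 - 46) ≡ 8/72 mod 83. 72⁻¹ ≡ 15 (mod 83) since 72·15 = 1080 ≡ 1, so λ ≡ 37.
  x = λ² - 46 - 35 = 1369 - 81 ≡ 43; y = λ·(46 - 43) - 66 ≡ 45. → (43, 45)
6P: (43, 45) + (35, 74). λ = (74 - 45)/(35 - 43) ≡ 29/75 mod 83. 75⁻¹ ≡ 31 (mod 83) since 75·31 = 2325 ≡ 1, so λ ≡ 69.
  x = λ² - 43 - 35 = 4761 - 78 ≡ 35; y = λ·(43 - 35) - 45 ≡ 9. → (35, 9)
7P: (35, 9) + (35, 74): same x and y₁ ≡ -y₂, so the sum is ∞.
7P = ∞, so the order is 7.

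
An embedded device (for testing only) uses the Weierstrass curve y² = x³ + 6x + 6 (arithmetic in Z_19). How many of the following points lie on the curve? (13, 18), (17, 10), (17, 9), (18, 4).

3

(13, 18): 18² ≡ 1, rhs ≡ 1 → on.
(17, 10): 10² ≡ 5, rhs ≡ 5 → on.
(17, 9): 9² ≡ 5, rhs ≡ 5 → on.
(18, 4): 4² ≡ 16, rhs ≡ 18 → off.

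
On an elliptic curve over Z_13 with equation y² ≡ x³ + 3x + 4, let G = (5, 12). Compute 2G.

(3, 1)

tangent at (5, 12): λ = (3·5² + 3)/(2·12) ≡ 0/11. 11⁻¹ ≡ 6 (mod 13), so λ ≡ 0·6 ≡ 0.
  x = λ² - 5 - 5 = 0 - 10 ≡ 3; y = λ·(5 - 3) - 12 ≡ 1. → (3, 1)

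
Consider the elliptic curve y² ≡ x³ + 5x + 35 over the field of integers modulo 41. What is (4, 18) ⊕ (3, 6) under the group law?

(14, 26)

(4, 18) + (3, 6). λ = (6 - 18)/(3 - 4) ≡ 29/40 mod 41. 40⁻¹ ≡ 40 (mod 41), so λ ≡ 12.
  x = λ² - 4 - 3 = 144 - 7 ≡ 14; y = λ·(4 - 14) - 18 ≡ 26. → (14, 26)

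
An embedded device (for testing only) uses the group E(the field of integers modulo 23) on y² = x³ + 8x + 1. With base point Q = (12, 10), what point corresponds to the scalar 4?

Repeated addition: build up to 4Q.
2Q: tangent at (12, 10): λ = (3·12² + 8)/(2·10) ≡ 3/20. 20⁻¹ ≡ 15 (mod 23), so λ ≡ 3·15 ≡ 22.
  x = λ² - 12 - 12 = 484 - 24 ≡ 0; y = λ·(12 - 0) - 10 ≡ 1. → (0, 1)
3Q: (0, 1) + (12, 10). λ = (10 - 1)/(12 - 0) ≡ 9/12 mod 23. 12⁻¹ ≡ 2 (mod 23) since 12·2 = 24 ≡ 1, so λ ≡ 18.
  x = λ² - 0 - 12 = 324 - 12 ≡ 13; y = λ·(0 - 13) - 1 ≡ 18. → (13, 18)
4Q: (13, 18) + (12, 10). λ = (10 - 18)/(12 - 13) ≡ 15/22 mod 23. 22⁻¹ ≡ 22 (mod 23) since 22·22 = 484 ≡ 1, so λ ≡ 8.
  x = λ² - 13 - 12 = 64 - 25 ≡ 16; y = λ·(13 - 16) - 18 ≡ 4. → (16, 4)

(16, 4)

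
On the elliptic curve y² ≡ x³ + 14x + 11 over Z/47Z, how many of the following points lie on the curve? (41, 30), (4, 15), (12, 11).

(41, 30): 30² ≡ 7, rhs ≡ 40 → off.
(4, 15): 15² ≡ 37, rhs ≡ 37 → on.
(12, 11): 11² ≡ 27, rhs ≡ 27 → on.

2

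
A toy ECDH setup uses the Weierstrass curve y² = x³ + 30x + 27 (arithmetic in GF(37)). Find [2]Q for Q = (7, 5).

tangent at (7, 5): λ = (3·7² + 30)/(2·5) ≡ 29/10. 10⁻¹ ≡ 26 (mod 37) since 10·26 = 260 ≡ 1, so λ ≡ 29·26 ≡ 14.
  x = λ² - 7 - 7 = 196 - 14 ≡ 34; y = λ·(7 - 34) - 5 ≡ 24. → (34, 24)

(34, 24)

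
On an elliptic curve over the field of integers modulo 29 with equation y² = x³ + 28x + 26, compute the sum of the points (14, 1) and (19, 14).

(19, 15)

(14, 1) + (19, 14). λ = (14 - 1)/(19 - 14) ≡ 13/5 mod 29. 5⁻¹ ≡ 6 (mod 29), so λ ≡ 20.
  x = λ² - 14 - 19 = 400 - 33 ≡ 19; y = λ·(14 - 19) - 1 ≡ 15. → (19, 15)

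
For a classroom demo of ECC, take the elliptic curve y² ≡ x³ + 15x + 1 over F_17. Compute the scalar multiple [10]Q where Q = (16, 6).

(0, 1)

Double-and-add on 10 = (1010)₂. Start with Q = (16, 6) for the leading 1-bit.
double: tangent at (16, 6): λ = (3·16² + 15)/(2·6) ≡ 1/12. 12⁻¹ ≡ 10 (mod 17), so λ ≡ 1·10 ≡ 10.
  x = λ² - 16 - 16 = 100 - 32 ≡ 0; y = λ·(16 - 0) - 6 ≡ 1. → (0, 1)
double: tangent at (0, 1): λ = (3·0² + 15)/(2·1) ≡ 15/2. 2⁻¹ ≡ 9 (mod 17), so λ ≡ 15·9 ≡ 16.
  x = λ² - 0 - 0 = 256 - 0 ≡ 1; y = λ·(0 - 1) - 1 ≡ 0. → (1, 0)
add Q: (1, 0) + (16, 6). λ = (6 - 0)/(16 - 1) ≡ 6/15 mod 17. 15⁻¹ ≡ 8 (mod 17), so λ ≡ 14.
  x = λ² - 1 - 16 = 196 - 17 ≡ 9; y = λ·(1 - 9) - 0 ≡ 7. → (9, 7)
double: tangent at (9, 7): λ = (3·9² + 15)/(2·7) ≡ 3/14. 14⁻¹ ≡ 11 (mod 17) since 14·11 = 154 ≡ 1, so λ ≡ 3·11 ≡ 16.
  x = λ² - 9 - 9 = 256 - 18 ≡ 0; y = λ·(9 - 0) - 7 ≡ 1. → (0, 1)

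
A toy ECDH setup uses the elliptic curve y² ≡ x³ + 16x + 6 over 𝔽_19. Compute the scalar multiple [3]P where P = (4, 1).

(10, 11)

Repeated addition: build up to 3P.
2P: tangent at (4, 1): λ = (3·4² + 16)/(2·1) ≡ 7/2. 2⁻¹ ≡ 10 (mod 19), so λ ≡ 7·10 ≡ 13.
  x = λ² - 4 - 4 = 169 - 8 ≡ 9; y = λ·(4 - 9) - 1 ≡ 10. → (9, 10)
3P: (9, 10) + (4, 1). λ = (1 - 10)/(4 - 9) ≡ 10/14 mod 19. 14⁻¹ ≡ 15 (mod 19) since 14·15 = 210 ≡ 1, so λ ≡ 17.
  x = λ² - 9 - 4 = 289 - 13 ≡ 10; y = λ·(9 - 10) - 10 ≡ 11. → (10, 11)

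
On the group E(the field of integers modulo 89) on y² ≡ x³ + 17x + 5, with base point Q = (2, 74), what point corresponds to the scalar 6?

Double-and-add on 6 = (110)₂. Start with Q = (2, 74) for the leading 1-bit.
double: tangent at (2, 74): λ = (3·2² + 17)/(2·74) ≡ 29/59. 59⁻¹ ≡ 86 (mod 89), so λ ≡ 29·86 ≡ 2.
  x = λ² - 2 - 2 = 4 - 4 ≡ 0; y = λ·(2 - 0) - 74 ≡ 19. → (0, 19)
add Q: (0, 19) + (2, 74). λ = (74 - 19)/(2 - 0) ≡ 55/2 mod 89. 2⁻¹ ≡ 45 (mod 89), so λ ≡ 72.
  x = λ² - 0 - 2 = 5184 - 2 ≡ 20; y = λ·(0 - 20) - 19 ≡ 54. → (20, 54)
double: tangent at (20, 54): λ = (3·20² + 17)/(2·54) ≡ 60/19. 19⁻¹ ≡ 75 (mod 89), so λ ≡ 60·75 ≡ 50.
  x = λ² - 20 - 20 = 2500 - 40 ≡ 57; y = λ·(20 - 57) - 54 ≡ 54. → (57, 54)

(57, 54)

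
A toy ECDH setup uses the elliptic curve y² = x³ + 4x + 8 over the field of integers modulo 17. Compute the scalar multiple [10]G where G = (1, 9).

(1, 9)

Repeated addition: build up to 10G.
2G: tangent at (1, 9): λ = (3·1² + 4)/(2·9) ≡ 7/1. 1⁻¹ ≡ 1 (mod 17), so λ ≡ 7·1 ≡ 7.
  x = λ² - 1 - 1 = 49 - 2 ≡ 13; y = λ·(1 - 13) - 9 ≡ 9. → (13, 9)
3G: (13, 9) + (1, 9). λ = (9 - 9)/(1 - 13) ≡ 0/5 mod 17. 5⁻¹ ≡ 7 (mod 17), so λ ≡ 0.
  x = λ² - 13 - 1 = 0 - 14 ≡ 3; y = λ·(13 - 3) - 9 ≡ 8. → (3, 8)
4G: (3, 8) + (1, 9). λ = (9 - 8)/(1 - 3) ≡ 1/15 mod 17. 15⁻¹ ≡ 8 (mod 17) since 15·8 = 120 ≡ 1, so λ ≡ 8.
  x = λ² - 3 - 1 = 64 - 4 ≡ 9; y = λ·(3 - 9) - 8 ≡ 12. → (9, 12)
5G: (9, 12) + (1, 9). λ = (9 - 12)/(1 - 9) ≡ 14/9 mod 17. 9⁻¹ ≡ 2 (mod 17), so λ ≡ 11.
  x = λ² - 9 - 1 = 121 - 10 ≡ 9; y = λ·(9 - 9) - 12 ≡ 5. → (9, 5)
6G: (9, 5) + (1, 9). λ = (9 - 5)/(1 - 9) ≡ 4/9 mod 17. 9⁻¹ ≡ 2 (mod 17) since 9·2 = 18 ≡ 1, so λ ≡ 8.
  x = λ² - 9 - 1 = 64 - 10 ≡ 3; y = λ·(9 - 3) - 5 ≡ 9. → (3, 9)
7G: (3, 9) + (1, 9). λ = (9 - 9)/(1 - 3) ≡ 0/15 mod 17. 15⁻¹ ≡ 8 (mod 17) since 15·8 = 120 ≡ 1, so λ ≡ 0.
  x = λ² - 3 - 1 = 0 - 4 ≡ 13; y = λ·(3 - 13) - 9 ≡ 8. → (13, 8)
8G: (13, 8) + (1, 9). λ = (9 - 8)/(1 - 13) ≡ 1/5 mod 17. 5⁻¹ ≡ 7 (mod 17), so λ ≡ 7.
  x = λ² - 13 - 1 = 49 - 14 ≡ 1; y = λ·(13 - 1) - 8 ≡ 8. → (1, 8)
9G: (1, 8) + (1, 9): same x and y₁ ≡ -y₂, so the sum is 𝒪.
10G: 𝒪 + (1, 9) = (1, 9) (identity).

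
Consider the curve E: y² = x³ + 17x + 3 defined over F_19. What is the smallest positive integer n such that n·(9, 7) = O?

2P: tangent at (9, 7): λ = (3·9² + 17)/(2·7) ≡ 13/14. 14⁻¹ ≡ 15 (mod 19), so λ ≡ 13·15 ≡ 5.
  x = λ² - 9 - 9 = 25 - 18 ≡ 7; y = λ·(9 - 7) - 7 ≡ 3. → (7, 3)
3P: (7, 3) + (9, 7). λ = (7 - 3)/(9 - 7) ≡ 4/2 mod 19. 2⁻¹ ≡ 10 (mod 19), so λ ≡ 2.
  x = λ² - 7 - 9 = 4 - 16 ≡ 7; y = λ·(7 - 7) - 3 ≡ 16. → (7, 16)
4P: (7, 16) + (9, 7). λ = (7 - 16)/(9 - 7) ≡ 10/2 mod 19. 2⁻¹ ≡ 10 (mod 19), so λ ≡ 5.
  x = λ² - 7 - 9 = 25 - 16 ≡ 9; y = λ·(7 - 9) - 16 ≡ 12. → (9, 12)
5P: (9, 12) + (9, 7): same x and y₁ ≡ -y₂, so the sum is O.
5P = O, so the order is 5.

5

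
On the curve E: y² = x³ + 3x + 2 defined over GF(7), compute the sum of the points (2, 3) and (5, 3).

(2, 3) + (5, 3). λ = (3 - 3)/(5 - 2) ≡ 0/3 mod 7. 3⁻¹ ≡ 5 (mod 7), so λ ≡ 0.
  x = λ² - 2 - 5 = 0 - 7 ≡ 0; y = λ·(2 - 0) - 3 ≡ 4. → (0, 4)

(0, 4)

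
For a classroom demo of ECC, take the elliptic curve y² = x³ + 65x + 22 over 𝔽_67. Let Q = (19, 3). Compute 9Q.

Double-and-add on 9 = (1001)₂. Start with Q = (19, 3) for the leading 1-bit.
double: tangent at (19, 3): λ = (3·19² + 65)/(2·3) ≡ 9/6. 6⁻¹ ≡ 56 (mod 67), so λ ≡ 9·56 ≡ 35.
  x = λ² - 19 - 19 = 1225 - 38 ≡ 48; y = λ·(19 - 48) - 3 ≡ 54. → (48, 54)
double: tangent at (48, 54): λ = (3·48² + 65)/(2·54) ≡ 9/41. 41⁻¹ ≡ 18 (mod 67) since 41·18 = 738 ≡ 1, so λ ≡ 9·18 ≡ 28.
  x = λ² - 48 - 48 = 784 - 96 ≡ 18; y = λ·(48 - 18) - 54 ≡ 49. → (18, 49)
double: tangent at (18, 49): λ = (3·18² + 65)/(2·49) ≡ 32/31. 31⁻¹ ≡ 13 (mod 67), so λ ≡ 32·13 ≡ 14.
  x = λ² - 18 - 18 = 196 - 36 ≡ 26; y = λ·(18 - 26) - 49 ≡ 40. → (26, 40)
add Q: (26, 40) + (19, 3). λ = (3 - 40)/(19 - 26) ≡ 30/60 mod 67. 60⁻¹ ≡ 19 (mod 67), so λ ≡ 34.
  x = λ² - 26 - 19 = 1156 - 45 ≡ 39; y = λ·(26 - 39) - 40 ≡ 54. → (39, 54)

(39, 54)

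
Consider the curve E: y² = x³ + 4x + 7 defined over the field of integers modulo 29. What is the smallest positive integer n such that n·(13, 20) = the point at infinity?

4

2P: tangent at (13, 20): λ = (3·13² + 4)/(2·20) ≡ 18/11. 11⁻¹ ≡ 8 (mod 29) since 11·8 = 88 ≡ 1, so λ ≡ 18·8 ≡ 28.
  x = λ² - 13 - 13 = 784 - 26 ≡ 4; y = λ·(13 - 4) - 20 ≡ 0. → (4, 0)
3P: (4, 0) + (13, 20). λ = (20 - 0)/(13 - 4) ≡ 20/9 mod 29. 9⁻¹ ≡ 13 (mod 29), so λ ≡ 28.
  x = λ² - 4 - 13 = 784 - 17 ≡ 13; y = λ·(4 - 13) - 0 ≡ 9. → (13, 9)
4P: (13, 9) + (13, 20): same x and y₁ ≡ -y₂, so the sum is the point at infinity.
4P = the point at infinity, so the order is 4.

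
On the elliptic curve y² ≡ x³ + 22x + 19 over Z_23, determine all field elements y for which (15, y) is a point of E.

x³ + 22x + 19 = 3724 ≡ 21 (mod 23).
21 is a non-residue mod 23; no y exists.

none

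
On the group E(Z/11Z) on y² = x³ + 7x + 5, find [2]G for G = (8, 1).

tangent at (8, 1): λ = (3·8² + 7)/(2·1) ≡ 1/2. 2⁻¹ ≡ 6 (mod 11), so λ ≡ 1·6 ≡ 6.
  x = λ² - 8 - 8 = 36 - 16 ≡ 9; y = λ·(8 - 9) - 1 ≡ 4. → (9, 4)

(9, 4)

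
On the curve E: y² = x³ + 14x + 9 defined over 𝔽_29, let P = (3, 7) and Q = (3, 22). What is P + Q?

O

The two points share x = 3 and their y-coordinates satisfy 7 + 22 ≡ 0 (mod 29), so they are inverses. Their sum is the point at infinity.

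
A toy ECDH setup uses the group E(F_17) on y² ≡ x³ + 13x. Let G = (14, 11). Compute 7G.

Double-and-add on 7 = (111)₂. Start with G = (14, 11) for the leading 1-bit.
double: tangent at (14, 11): λ = (3·14² + 13)/(2·11) ≡ 6/5. 5⁻¹ ≡ 7 (mod 17), so λ ≡ 6·7 ≡ 8.
  x = λ² - 14 - 14 = 64 - 28 ≡ 2; y = λ·(14 - 2) - 11 ≡ 0. → (2, 0)
add G: (2, 0) + (14, 11). λ = (11 - 0)/(14 - 2) ≡ 11/12 mod 17. 12⁻¹ ≡ 10 (mod 17), so λ ≡ 8.
  x = λ² - 2 - 14 = 64 - 16 ≡ 14; y = λ·(2 - 14) - 0 ≡ 6. → (14, 6)
double: tangent at (14, 6): λ = (3·14² + 13)/(2·6) ≡ 6/12. 12⁻¹ ≡ 10 (mod 17), so λ ≡ 6·10 ≡ 9.
  x = λ² - 14 - 14 = 81 - 28 ≡ 2; y = λ·(14 - 2) - 6 ≡ 0. → (2, 0)
add G: (2, 0) + (14, 11). λ = (11 - 0)/(14 - 2) ≡ 11/12 mod 17. 12⁻¹ ≡ 10 (mod 17), so λ ≡ 8.
  x = λ² - 2 - 14 = 64 - 16 ≡ 14; y = λ·(2 - 14) - 0 ≡ 6. → (14, 6)

(14, 6)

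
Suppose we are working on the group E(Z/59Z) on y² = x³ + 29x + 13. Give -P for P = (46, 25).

-(46, 25) = (46, -25 mod 59) = (46, 34).

(46, 34)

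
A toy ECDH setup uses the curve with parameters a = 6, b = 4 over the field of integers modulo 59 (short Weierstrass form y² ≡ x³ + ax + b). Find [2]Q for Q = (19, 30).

(42, 57)

tangent at (19, 30): λ = (3·19² + 6)/(2·30) ≡ 27/1. 1⁻¹ ≡ 1 (mod 59), so λ ≡ 27·1 ≡ 27.
  x = λ² - 19 - 19 = 729 - 38 ≡ 42; y = λ·(19 - 42) - 30 ≡ 57. → (42, 57)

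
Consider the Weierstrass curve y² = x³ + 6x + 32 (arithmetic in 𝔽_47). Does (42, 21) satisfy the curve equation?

y² = 21² ≡ 18; x³ + 6x + 32 = 74372 ≡ 18 (mod 47). 18 = 18.

yes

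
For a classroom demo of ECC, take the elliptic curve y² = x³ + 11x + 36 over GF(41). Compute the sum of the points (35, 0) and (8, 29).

(35, 0) + (8, 29). λ = (29 - 0)/(8 - 35) ≡ 29/14 mod 41. 14⁻¹ ≡ 3 (mod 41) since 14·3 = 42 ≡ 1, so λ ≡ 5.
  x = λ² - 35 - 8 = 25 - 43 ≡ 23; y = λ·(35 - 23) - 0 ≡ 19. → (23, 19)

(23, 19)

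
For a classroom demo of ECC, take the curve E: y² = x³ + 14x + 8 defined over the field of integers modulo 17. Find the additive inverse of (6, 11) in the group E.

-(6, 11) = (6, -11 mod 17) = (6, 6).

(6, 6)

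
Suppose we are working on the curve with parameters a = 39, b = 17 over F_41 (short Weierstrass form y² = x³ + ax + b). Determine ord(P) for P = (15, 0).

2P: (15, 0) + (15, 0): same x and y₁ ≡ -y₂, so the sum is O.
2P = O, so the order is 2.

2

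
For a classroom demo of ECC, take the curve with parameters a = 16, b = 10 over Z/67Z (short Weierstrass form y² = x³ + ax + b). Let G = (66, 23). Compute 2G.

tangent at (66, 23): λ = (3·66² + 16)/(2·23) ≡ 19/46. 46⁻¹ ≡ 51 (mod 67), so λ ≡ 19·51 ≡ 31.
  x = λ² - 66 - 66 = 961 - 132 ≡ 25; y = λ·(66 - 25) - 23 ≡ 42. → (25, 42)

(25, 42)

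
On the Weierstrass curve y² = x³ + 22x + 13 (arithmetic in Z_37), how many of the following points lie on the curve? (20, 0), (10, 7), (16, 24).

2

(20, 0): 0² ≡ 0, rhs ≡ 17 → off.
(10, 7): 7² ≡ 12, rhs ≡ 12 → on.
(16, 24): 24² ≡ 21, rhs ≡ 21 → on.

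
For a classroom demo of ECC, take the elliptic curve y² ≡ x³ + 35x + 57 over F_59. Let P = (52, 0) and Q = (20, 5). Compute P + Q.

(52, 0) + (20, 5). λ = (5 - 0)/(20 - 52) ≡ 5/27 mod 59. 27⁻¹ ≡ 35 (mod 59) since 27·35 = 945 ≡ 1, so λ ≡ 57.
  x = λ² - 52 - 20 = 3249 - 72 ≡ 50; y = λ·(52 - 50) - 0 ≡ 55. → (50, 55)

(50, 55)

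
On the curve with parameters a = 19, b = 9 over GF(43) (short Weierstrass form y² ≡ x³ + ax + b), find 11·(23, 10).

(27, 34)

Write Q = (23, 10).
Double-and-add on 11 = (1011)₂. Start with Q = (23, 10) for the leading 1-bit.
double: tangent at (23, 10): λ = (3·23² + 19)/(2·10) ≡ 15/20. 20⁻¹ ≡ 28 (mod 43), so λ ≡ 15·28 ≡ 33.
  x = λ² - 23 - 23 = 1089 - 46 ≡ 11; y = λ·(23 - 11) - 10 ≡ 42. → (11, 42)
double: tangent at (11, 42): λ = (3·11² + 19)/(2·42) ≡ 38/41. 41⁻¹ ≡ 21 (mod 43) since 41·21 = 861 ≡ 1, so λ ≡ 38·21 ≡ 24.
  x = λ² - 11 - 11 = 576 - 22 ≡ 38; y = λ·(11 - 38) - 42 ≡ 41. → (38, 41)
add Q: (38, 41) + (23, 10). λ = (10 - 41)/(23 - 38) ≡ 12/28 mod 43. 28⁻¹ ≡ 20 (mod 43) since 28·20 = 560 ≡ 1, so λ ≡ 25.
  x = λ² - 38 - 23 = 625 - 61 ≡ 5; y = λ·(38 - 5) - 41 ≡ 10. → (5, 10)
double: tangent at (5, 10): λ = (3·5² + 19)/(2·10) ≡ 8/20. 20⁻¹ ≡ 28 (mod 43) since 20·28 = 560 ≡ 1, so λ ≡ 8·28 ≡ 9.
  x = λ² - 5 - 5 = 81 - 10 ≡ 28; y = λ·(5 - 28) - 10 ≡ 41. → (28, 41)
add Q: (28, 41) + (23, 10). λ = (10 - 41)/(23 - 28) ≡ 12/38 mod 43. 38⁻¹ ≡ 17 (mod 43), so λ ≡ 32.
  x = λ² - 28 - 23 = 1024 - 51 ≡ 27; y = λ·(28 - 27) - 41 ≡ 34. → (27, 34)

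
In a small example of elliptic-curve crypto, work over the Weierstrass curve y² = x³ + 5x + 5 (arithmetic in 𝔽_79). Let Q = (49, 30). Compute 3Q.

(64, 30)

Repeated addition: build up to 3Q.
2Q: tangent at (49, 30): λ = (3·49² + 5)/(2·30) ≡ 19/60. 60⁻¹ ≡ 54 (mod 79), so λ ≡ 19·54 ≡ 78.
  x = λ² - 49 - 49 = 6084 - 98 ≡ 61; y = λ·(49 - 61) - 30 ≡ 61. → (61, 61)
3Q: (61, 61) + (49, 30). λ = (30 - 61)/(49 - 61) ≡ 48/67 mod 79. 67⁻¹ ≡ 46 (mod 79), so λ ≡ 75.
  x = λ² - 61 - 49 = 5625 - 110 ≡ 64; y = λ·(61 - 64) - 61 ≡ 30. → (64, 30)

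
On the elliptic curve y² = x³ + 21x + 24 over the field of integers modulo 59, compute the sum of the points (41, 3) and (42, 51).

(41, 3) + (42, 51). λ = (51 - 3)/(42 - 41) ≡ 48/1 mod 59. 1⁻¹ ≡ 1 (mod 59), so λ ≡ 48.
  x = λ² - 41 - 42 = 2304 - 83 ≡ 38; y = λ·(41 - 38) - 3 ≡ 23. → (38, 23)

(38, 23)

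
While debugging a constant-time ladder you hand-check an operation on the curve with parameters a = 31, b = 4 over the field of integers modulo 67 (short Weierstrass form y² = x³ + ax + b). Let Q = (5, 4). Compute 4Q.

Double-and-add on 4 = (100)₂. Start with Q = (5, 4) for the leading 1-bit.
double: tangent at (5, 4): λ = (3·5² + 31)/(2·4) ≡ 39/8. 8⁻¹ ≡ 42 (mod 67), so λ ≡ 39·42 ≡ 30.
  x = λ² - 5 - 5 = 900 - 10 ≡ 19; y = λ·(5 - 19) - 4 ≡ 45. → (19, 45)
double: tangent at (19, 45): λ = (3·19² + 31)/(2·45) ≡ 42/23. 23⁻¹ ≡ 35 (mod 67), so λ ≡ 42·35 ≡ 63.
  x = λ² - 19 - 19 = 3969 - 38 ≡ 45; y = λ·(19 - 45) - 45 ≡ 59. → (45, 59)

(45, 59)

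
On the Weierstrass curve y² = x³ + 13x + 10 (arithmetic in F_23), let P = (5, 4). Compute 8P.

Double-and-add on 8 = (1000)₂. Start with P = (5, 4) for the leading 1-bit.
double: tangent at (5, 4): λ = (3·5² + 13)/(2·4) ≡ 19/8. 8⁻¹ ≡ 3 (mod 23), so λ ≡ 19·3 ≡ 11.
  x = λ² - 5 - 5 = 121 - 10 ≡ 19; y = λ·(5 - 19) - 4 ≡ 3. → (19, 3)
double: tangent at (19, 3): λ = (3·19² + 13)/(2·3) ≡ 15/6. 6⁻¹ ≡ 4 (mod 23), so λ ≡ 15·4 ≡ 14.
  x = λ² - 19 - 19 = 196 - 38 ≡ 20; y = λ·(19 - 20) - 3 ≡ 6. → (20, 6)
double: tangent at (20, 6): λ = (3·20² + 13)/(2·6) ≡ 17/12. 12⁻¹ ≡ 2 (mod 23) since 12·2 = 24 ≡ 1, so λ ≡ 17·2 ≡ 11.
  x = λ² - 20 - 20 = 121 - 40 ≡ 12; y = λ·(20 - 12) - 6 ≡ 13. → (12, 13)

(12, 13)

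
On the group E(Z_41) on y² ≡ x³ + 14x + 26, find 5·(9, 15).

(9, 15)

Write G = (9, 15).
Double-and-add on 5 = (101)₂. Start with G = (9, 15) for the leading 1-bit.
double: tangent at (9, 15): λ = (3·9² + 14)/(2·15) ≡ 11/30. 30⁻¹ ≡ 26 (mod 41), so λ ≡ 11·26 ≡ 40.
  x = λ² - 9 - 9 = 1600 - 18 ≡ 24; y = λ·(9 - 24) - 15 ≡ 0. → (24, 0)
double: (24, 0) + (24, 0): same x and y₁ ≡ -y₂, so the sum is O.
add G: O + (9, 15) = (9, 15) (identity).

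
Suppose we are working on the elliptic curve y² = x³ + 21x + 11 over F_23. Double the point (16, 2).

tangent at (16, 2): λ = (3·16² + 21)/(2·2) ≡ 7/4. 4⁻¹ ≡ 6 (mod 23) since 4·6 = 24 ≡ 1, so λ ≡ 7·6 ≡ 19.
  x = λ² - 16 - 16 = 361 - 32 ≡ 7; y = λ·(16 - 7) - 2 ≡ 8. → (7, 8)

(7, 8)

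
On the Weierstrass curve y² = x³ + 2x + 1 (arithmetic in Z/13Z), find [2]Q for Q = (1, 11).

(2, 0)

tangent at (1, 11): λ = (3·1² + 2)/(2·11) ≡ 5/9. 9⁻¹ ≡ 3 (mod 13), so λ ≡ 5·3 ≡ 2.
  x = λ² - 1 - 1 = 4 - 2 ≡ 2; y = λ·(1 - 2) - 11 ≡ 0. → (2, 0)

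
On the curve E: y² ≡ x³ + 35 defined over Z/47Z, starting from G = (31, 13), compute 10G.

(46, 38)

Repeated addition: build up to 10G.
2G: tangent at (31, 13): λ = (3·31² + 0)/(2·13) ≡ 16/26. 26⁻¹ ≡ 38 (mod 47), so λ ≡ 16·38 ≡ 44.
  x = λ² - 31 - 31 = 1936 - 62 ≡ 41; y = λ·(31 - 41) - 13 ≡ 17. → (41, 17)
3G: (41, 17) + (31, 13). λ = (13 - 17)/(31 - 41) ≡ 43/37 mod 47. 37⁻¹ ≡ 14 (mod 47), so λ ≡ 38.
  x = λ² - 41 - 31 = 1444 - 72 ≡ 9; y = λ·(41 - 9) - 17 ≡ 24. → (9, 24)
4G: (9, 24) + (31, 13). λ = (13 - 24)/(31 - 9) ≡ 36/22 mod 47. 22⁻¹ ≡ 15 (mod 47), so λ ≡ 23.
  x = λ² - 9 - 31 = 529 - 40 ≡ 19; y = λ·(9 - 19) - 24 ≡ 28. → (19, 28)
5G: (19, 28) + (31, 13). λ = (13 - 28)/(31 - 19) ≡ 32/12 mod 47. 12⁻¹ ≡ 4 (mod 47), so λ ≡ 34.
  x = λ² - 19 - 31 = 1156 - 50 ≡ 25; y = λ·(19 - 25) - 28 ≡ 3. → (25, 3)
6G: (25, 3) + (31, 13). λ = (13 - 3)/(31 - 25) ≡ 10/6 mod 47. 6⁻¹ ≡ 8 (mod 47) since 6·8 = 48 ≡ 1, so λ ≡ 33.
  x = λ² - 25 - 31 = 1089 - 56 ≡ 46; y = λ·(25 - 46) - 3 ≡ 9. → (46, 9)
7G: (46, 9) + (31, 13). λ = (13 - 9)/(31 - 46) ≡ 4/32 mod 47. 32⁻¹ ≡ 25 (mod 47) since 32·25 = 800 ≡ 1, so λ ≡ 6.
  x = λ² - 46 - 31 = 36 - 77 ≡ 6; y = λ·(46 - 6) - 9 ≡ 43. → (6, 43)
8G: (6, 43) + (31, 13). λ = (13 - 43)/(31 - 6) ≡ 17/25 mod 47. 25⁻¹ ≡ 32 (mod 47) since 25·32 = 800 ≡ 1, so λ ≡ 27.
  x = λ² - 6 - 31 = 729 - 37 ≡ 34; y = λ·(6 - 34) - 43 ≡ 0. → (34, 0)
9G: (34, 0) + (31, 13). λ = (13 - 0)/(31 - 34) ≡ 13/44 mod 47. 44⁻¹ ≡ 31 (mod 47) since 44·31 = 1364 ≡ 1, so λ ≡ 27.
  x = λ² - 34 - 31 = 729 - 65 ≡ 6; y = λ·(34 - 6) - 0 ≡ 4. → (6, 4)
10G: (6, 4) + (31, 13). λ = (13 - 4)/(31 - 6) ≡ 9/25 mod 47. 25⁻¹ ≡ 32 (mod 47), so λ ≡ 6.
  x = λ² - 6 - 31 = 36 - 37 ≡ 46; y = λ·(6 - 46) - 4 ≡ 38. → (46, 38)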